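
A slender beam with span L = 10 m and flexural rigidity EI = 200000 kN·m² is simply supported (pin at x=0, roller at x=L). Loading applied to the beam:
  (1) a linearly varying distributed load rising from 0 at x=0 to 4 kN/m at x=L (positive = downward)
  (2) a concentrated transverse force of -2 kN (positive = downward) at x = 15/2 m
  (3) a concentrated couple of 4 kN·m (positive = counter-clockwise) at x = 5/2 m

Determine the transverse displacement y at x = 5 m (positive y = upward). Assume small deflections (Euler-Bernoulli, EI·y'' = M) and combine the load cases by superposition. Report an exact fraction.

y(5) = -409/384000 m

Load 1 — triangular load w₀=4 kN/m (0→w₀ over full span):
  y_1 = -w₀x(7L⁴-10L²x²+3x⁴)/(360LEI) = -4·5·(7·10⁴-10·10²·5²+3·5⁴)/(360·10·200000) = -1/768 m
Load 2 — point force P=-2 kN at a=15/2 m (b=L-a=5/2):
  y_2 = -Pbx(L²-b²-x²)/(6LEI)  [x≤a] = -(-2)·(5/2)·5·(10²-(5/2)²-5²)/(6·10·200000) = 11/76800 m
Load 3 — applied couple M₀=4 kN·m at a=5/2 m (b=L-a=15/2):
  y_3 = (M₀x³/(6L)-M₀(x-a)²/2+C₁x)/EI  [x>a] with C₁=M₀(3b²-L²)/(6L)=55/12 = (4·5³/(6·10)-4·(5-(5/2))²/2+(55/12)·5)/200000 = 3/32000 m
Superposition: y = Σ y_i = -409/384000 m ≈ -0.001065 m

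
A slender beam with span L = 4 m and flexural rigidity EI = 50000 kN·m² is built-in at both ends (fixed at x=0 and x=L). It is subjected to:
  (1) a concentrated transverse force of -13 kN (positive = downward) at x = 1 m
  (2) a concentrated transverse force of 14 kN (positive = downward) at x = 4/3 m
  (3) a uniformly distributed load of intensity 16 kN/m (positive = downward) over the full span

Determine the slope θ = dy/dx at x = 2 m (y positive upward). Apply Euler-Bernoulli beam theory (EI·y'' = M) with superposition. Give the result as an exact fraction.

θ(2) = 97/21600000 rad

Load 1 — point force P=-13 kN at a=1 m (b=L-a=3):
  θ_1 = Pa²(L-x)(2bL-(3b+a)(L-x))/(2L³EI)  [x>a] = (-13)·1²·(4-2)·(2·3·4-(3·3+1)·(4-2))/(2·4³·50000) = -13/800000 rad
Load 2 — point force P=14 kN at a=4/3 m (b=L-a=8/3):
  θ_2 = Pa²(L-x)(2bL-(3b+a)(L-x))/(2L³EI)  [x>a] = 14·(4/3)²·(4-2)·(2·(8/3)·4-(3·(8/3)+(4/3))·(4-2))/(2·4³·50000) = 7/337500 rad
Load 3 — uniform load w=16 kN/m over full span:
  θ_3 = -wx(L-x)(L-2x)/(12EI) = -16·2·(4-2)·(4-2·2)/(12·50000) = 0 rad
Superposition: θ = Σ θ_i = 97/21600000 rad ≈ 0.000004 rad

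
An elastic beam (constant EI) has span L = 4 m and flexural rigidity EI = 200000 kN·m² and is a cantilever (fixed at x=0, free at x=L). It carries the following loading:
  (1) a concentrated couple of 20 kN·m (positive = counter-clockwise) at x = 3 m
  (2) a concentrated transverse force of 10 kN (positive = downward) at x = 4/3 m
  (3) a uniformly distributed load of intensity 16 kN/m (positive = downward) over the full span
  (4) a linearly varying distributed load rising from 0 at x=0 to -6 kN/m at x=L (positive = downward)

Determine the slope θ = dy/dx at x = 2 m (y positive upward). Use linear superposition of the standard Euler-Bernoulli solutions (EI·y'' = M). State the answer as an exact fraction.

θ(2) = -139/360000 rad

Load 1 — applied couple M₀=20 kN·m at a=3 m (b=L-a=1):
  θ_1 = M₀x/EI  [x≤a] = 20·2/200000 = 1/5000 rad
Load 2 — point force P=10 kN at a=4/3 m (b=L-a=8/3):
  θ_2 = -Pa²/(2EI)  [x>a] = -10·(4/3)²/(2·200000) = -1/22500 rad
Load 3 — uniform load w=16 kN/m over full span:
  θ_3 = -wx(x²-3Lx+3L²)/(6EI) = -16·2·(2²-3·4·2+3·4²)/(6·200000) = -7/9375 rad
Load 4 — triangular load w₀=-6 kN/m (0→w₀ over full span):
  θ_4 = (w₀Lx²/4-w₀L²x/3-w₀x⁴/(24L))/EI = ((-6)·4·2²/4-(-6)·4²·2/3-(-6)·2⁴/(24·4))/200000 = 41/200000 rad
Superposition: θ = Σ θ_i = -139/360000 rad ≈ -0.000386 rad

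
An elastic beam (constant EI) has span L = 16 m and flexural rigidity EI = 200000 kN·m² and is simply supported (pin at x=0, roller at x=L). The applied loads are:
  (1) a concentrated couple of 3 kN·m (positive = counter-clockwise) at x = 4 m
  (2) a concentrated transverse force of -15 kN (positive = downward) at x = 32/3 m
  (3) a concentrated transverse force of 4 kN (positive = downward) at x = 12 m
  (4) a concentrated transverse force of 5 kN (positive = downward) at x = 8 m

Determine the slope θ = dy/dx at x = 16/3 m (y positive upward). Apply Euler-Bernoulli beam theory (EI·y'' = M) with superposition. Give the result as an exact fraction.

Load 1 — applied couple M₀=3 kN·m at a=4 m (b=L-a=12):
  θ_1 = (M₀x²/(2L)-M₀(x-a)+C₁)/EI  [x>a] with C₁=M₀(3b²-L²)/(6L)=11/2 = (3·(16/3)²/(2·16)-3·((16/3)-4)+(11/2))/200000 = 1/48000 rad
Load 2 — point force P=-15 kN at a=32/3 m (b=L-a=16/3):
  θ_2 = -Pb(L²-b²-3x²)/(6LEI)  [x≤a] = -(-15)·(16/3)·(16²-(16/3)²-3·(16/3)²)/(6·16·200000) = 2/3375 rad
Load 3 — point force P=4 kN at a=12 m (b=L-a=4):
  θ_3 = -Pb(L²-b²-3x²)/(6LEI)  [x≤a] = -4·4·(16²-4²-3·(16/3)²)/(6·16·200000) = -29/225000 rad
Load 4 — point force P=5 kN at a=8 m (b=L-a=8):
  θ_4 = -Pb(L²-b²-3x²)/(6LEI)  [x≤a] = -5·8·(16²-8²-3·(16/3)²)/(6·16·200000) = -1/4500 rad
Superposition: θ = Σ θ_i = 2833/10800000 rad ≈ 0.000262 rad

θ(16/3) = 2833/10800000 rad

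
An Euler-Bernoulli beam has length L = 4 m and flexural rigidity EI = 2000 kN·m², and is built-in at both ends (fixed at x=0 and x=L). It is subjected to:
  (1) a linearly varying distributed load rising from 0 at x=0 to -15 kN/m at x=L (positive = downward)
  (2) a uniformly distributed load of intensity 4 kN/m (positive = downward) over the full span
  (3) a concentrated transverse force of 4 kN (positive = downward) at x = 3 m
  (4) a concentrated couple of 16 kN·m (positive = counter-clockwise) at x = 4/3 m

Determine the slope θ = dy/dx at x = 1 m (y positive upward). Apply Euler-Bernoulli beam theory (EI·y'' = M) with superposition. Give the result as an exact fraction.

Load 1 — triangular load w₀=-15 kN/m (0→w₀ over full span):
  θ_1 = -w₀(2x(L-x)(L-2x)(x+2L)+x²(L-x)²)/(120LEI) = -(-15)·(2·1·(4-1)·(4-2·1)·(1+2·4)+1²·(4-1)²)/(120·4·2000) = 117/64000 rad
Load 2 — uniform load w=4 kN/m over full span:
  θ_2 = -wx(L-x)(L-2x)/(12EI) = -4·1·(4-1)·(4-2·1)/(12·2000) = -1/1000 rad
Load 3 — point force P=4 kN at a=3 m (b=L-a=1):
  θ_3 = -Pb²x(2aL-(3a+b)x)/(2L³EI)  [x≤a] = -4·1²·1·(2·3·4-(3·3+1)·1)/(2·4³·2000) = -7/32000 rad
Load 4 — applied couple M₀=16 kN·m at a=4/3 m (b=L-a=8/3):
  θ_4 = (R_Ax²/2 - M_Ax)/EI  [x≤a] with R_A=16/3, M_A=0 = ((16/3)·1²/2 - 0·1)/2000 = 1/750 rad
Superposition: θ = Σ θ_i = 373/192000 rad ≈ 0.001943 rad

θ(1) = 373/192000 rad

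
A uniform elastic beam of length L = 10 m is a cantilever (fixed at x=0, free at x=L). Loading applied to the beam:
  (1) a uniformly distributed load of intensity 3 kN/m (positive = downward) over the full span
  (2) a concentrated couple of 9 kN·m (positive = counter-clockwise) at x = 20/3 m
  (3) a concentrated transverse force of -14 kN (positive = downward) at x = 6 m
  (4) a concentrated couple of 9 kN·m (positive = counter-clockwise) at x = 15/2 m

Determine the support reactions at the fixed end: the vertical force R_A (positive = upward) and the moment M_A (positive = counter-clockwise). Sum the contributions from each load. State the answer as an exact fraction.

Load 1 — uniform load w=3 kN/m over full span:
  R_A = wL = 3·10 = 30 kN
  M_A = wL²/2 = 3·10²/2 = 150 kN·m
Load 2 — applied couple M₀=9 kN·m at a=20/3 m (b=L-a=10/3):
  R_A = 0 kN
  M_A = -M₀ = -9 kN·m
Load 3 — point force P=-14 kN at a=6 m (b=L-a=4):
  R_A = P = (-14) = -14 kN
  M_A = Pa = (-14)·6 = -84 kN·m
Load 4 — applied couple M₀=9 kN·m at a=15/2 m (b=L-a=5/2):
  R_A = 0 kN
  M_A = -M₀ = -9 kN·m
Superposition: R_A = 16 kN, M_A = 48 kN·m

R_A = 16 kN, M_A = 48 kN·m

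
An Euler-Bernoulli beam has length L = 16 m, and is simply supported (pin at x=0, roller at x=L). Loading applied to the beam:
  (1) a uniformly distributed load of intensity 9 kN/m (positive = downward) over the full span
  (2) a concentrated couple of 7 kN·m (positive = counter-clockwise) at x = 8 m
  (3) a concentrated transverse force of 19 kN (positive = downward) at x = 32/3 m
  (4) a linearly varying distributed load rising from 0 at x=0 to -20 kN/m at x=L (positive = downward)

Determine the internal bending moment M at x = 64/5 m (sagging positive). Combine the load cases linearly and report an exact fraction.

M(64/5) = -1673/75 kN·m

Load 1 — uniform load w=9 kN/m over full span:
  M_1 = wx(L-x)/2 = 9·(64/5)·(16-(64/5))/2 = 4608/25 kN·m
Load 2 — applied couple M₀=7 kN·m at a=8 m (b=L-a=8):
  M_2 = M₀x/L - M₀  [x>a] = 7·(64/5)/16 - 7 = -7/5 kN·m
Load 3 — point force P=19 kN at a=32/3 m (b=L-a=16/3):
  M_3 = Pa(L-x)/L  [x>a] = 19·(32/3)·(16-(64/5))/16 = 608/15 kN·m
Load 4 — triangular load w₀=-20 kN/m (0→w₀ over full span):
  M_4 = w₀Lx/6 - w₀x³/(6L) = (-20)·16·(64/5)/6 - (-20)·(64/5)³/(6·16) = -6144/25 kN·m
Superposition: M = Σ M_i = -1673/75 kN·m ≈ -22.306667 kN·m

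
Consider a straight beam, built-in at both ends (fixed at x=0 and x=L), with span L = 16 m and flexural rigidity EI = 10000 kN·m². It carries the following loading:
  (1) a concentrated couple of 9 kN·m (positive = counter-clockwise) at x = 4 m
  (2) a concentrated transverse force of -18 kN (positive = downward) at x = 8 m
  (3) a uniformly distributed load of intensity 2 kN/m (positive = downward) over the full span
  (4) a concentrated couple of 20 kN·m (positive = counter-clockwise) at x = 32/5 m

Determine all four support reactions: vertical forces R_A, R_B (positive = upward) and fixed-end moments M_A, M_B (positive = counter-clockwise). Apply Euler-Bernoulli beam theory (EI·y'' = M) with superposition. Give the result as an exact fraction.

Load 1 — applied couple M₀=9 kN·m at a=4 m (b=L-a=12):
  R_A = 6M₀ab/L³ = 6·9·4·12/16³ = 81/128 kN
  M_A = M₀b(2a-b)/L² = 9·12·(2·4-12)/16² = -27/16 kN·m
  R_B = -6M₀ab/L³ = -6·9·4·12/16³ = -81/128 kN
  M_B = M₀a(2b-a)/L² = 9·4·(2·12-4)/16² = 45/16 kN·m
Load 2 — point force P=-18 kN at a=8 m (b=L-a=8):
  R_A = Pb²(3a+b)/L³ = (-18)·8²·(3·8+8)/16³ = -9 kN
  M_A = Pab²/L² = (-18)·8·8²/16² = -36 kN·m
  R_B = Pa²(a+3b)/L³ = (-18)·8²·(8+3·8)/16³ = -9 kN
  M_B = -Pa²b/L² = -(-18)·8²·8/16² = 36 kN·m
Load 3 — uniform load w=2 kN/m over full span:
  R_A = wL/2 = 2·16/2 = 16 kN
  M_A = wL²/12 = 2·16²/12 = 128/3 kN·m
  R_B = wL/2 = 2·16/2 = 16 kN
  M_B = -wL²/12 = -2·16²/12 = -128/3 kN·m
Load 4 — applied couple M₀=20 kN·m at a=32/5 m (b=L-a=48/5):
  R_A = 6M₀ab/L³ = 6·20·(32/5)·(48/5)/16³ = 9/5 kN
  M_A = M₀b(2a-b)/L² = 20·(48/5)·(2·(32/5)-(48/5))/16² = 12/5 kN·m
  R_B = -6M₀ab/L³ = -6·20·(32/5)·(48/5)/16³ = -9/5 kN
  M_B = M₀a(2b-a)/L² = 20·(32/5)·(2·(48/5)-(32/5))/16² = 32/5 kN·m
Superposition: R_A = 6037/640 kN, M_A = 1771/240 kN·m, R_B = 2923/640 kN, M_B = 611/240 kN·m

R_A = 6037/640 kN, M_A = 1771/240 kN·m, R_B = 2923/640 kN, M_B = 611/240 kN·m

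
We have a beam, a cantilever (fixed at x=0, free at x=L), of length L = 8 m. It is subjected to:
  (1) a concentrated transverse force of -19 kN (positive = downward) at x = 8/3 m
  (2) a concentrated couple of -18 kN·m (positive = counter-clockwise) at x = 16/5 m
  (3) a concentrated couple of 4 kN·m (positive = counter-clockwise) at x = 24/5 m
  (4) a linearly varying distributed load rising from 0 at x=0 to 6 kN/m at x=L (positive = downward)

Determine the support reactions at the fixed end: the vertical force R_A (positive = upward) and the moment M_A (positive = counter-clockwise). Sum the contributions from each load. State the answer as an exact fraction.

R_A = 5 kN, M_A = 274/3 kN·m

Load 1 — point force P=-19 kN at a=8/3 m (b=L-a=16/3):
  R_A = P = (-19) = -19 kN
  M_A = Pa = (-19)·(8/3) = -152/3 kN·m
Load 2 — applied couple M₀=-18 kN·m at a=16/5 m (b=L-a=24/5):
  R_A = 0 kN
  M_A = -M₀ = -(-18) = 18 kN·m
Load 3 — applied couple M₀=4 kN·m at a=24/5 m (b=L-a=16/5):
  R_A = 0 kN
  M_A = -M₀ = -4 kN·m
Load 4 — triangular load w₀=6 kN/m (0→w₀ over full span):
  R_A = w₀L/2 = 6·8/2 = 24 kN
  M_A = w₀L²/3 = 6·8²/3 = 128 kN·m
Superposition: R_A = 5 kN, M_A = 274/3 kN·m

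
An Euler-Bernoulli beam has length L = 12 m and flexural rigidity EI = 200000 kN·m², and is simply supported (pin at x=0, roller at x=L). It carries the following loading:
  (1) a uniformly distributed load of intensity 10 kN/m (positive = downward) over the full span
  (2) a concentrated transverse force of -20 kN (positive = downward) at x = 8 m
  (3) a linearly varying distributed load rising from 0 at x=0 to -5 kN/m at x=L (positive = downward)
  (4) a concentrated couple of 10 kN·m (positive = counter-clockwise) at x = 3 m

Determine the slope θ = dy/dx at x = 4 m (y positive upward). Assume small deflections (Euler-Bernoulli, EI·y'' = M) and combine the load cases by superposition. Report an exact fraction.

Load 1 — uniform load w=10 kN/m over full span:
  θ_1 = -w(L³-6Lx²+4x³)/(24EI) = -10·(12³-6·12·4²+4·4³)/(24·200000) = -13/7500 rad
Load 2 — point force P=-20 kN at a=8 m (b=L-a=4):
  θ_2 = -Pb(L²-b²-3x²)/(6LEI)  [x≤a] = -(-20)·4·(12²-4²-3·4²)/(6·12·200000) = 1/2250 rad
Load 3 — triangular load w₀=-5 kN/m (0→w₀ over full span):
  θ_3 = -w₀(7L⁴-30L²x²+15x⁴)/(360LEI) = -(-5)·(7·12⁴-30·12²·4²+15·4⁴)/(360·12·200000) = 13/28125 rad
Load 4 — applied couple M₀=10 kN·m at a=3 m (b=L-a=9):
  θ_4 = (M₀x²/(2L)-M₀(x-a)+C₁)/EI  [x>a] with C₁=M₀(3b²-L²)/(6L)=55/4 = (10·4²/(2·12)-10·(4-3)+(55/4))/200000 = 1/19200 rad
Superposition: θ = Σ θ_i = -1859/2400000 rad ≈ -0.000775 rad

θ(4) = -1859/2400000 rad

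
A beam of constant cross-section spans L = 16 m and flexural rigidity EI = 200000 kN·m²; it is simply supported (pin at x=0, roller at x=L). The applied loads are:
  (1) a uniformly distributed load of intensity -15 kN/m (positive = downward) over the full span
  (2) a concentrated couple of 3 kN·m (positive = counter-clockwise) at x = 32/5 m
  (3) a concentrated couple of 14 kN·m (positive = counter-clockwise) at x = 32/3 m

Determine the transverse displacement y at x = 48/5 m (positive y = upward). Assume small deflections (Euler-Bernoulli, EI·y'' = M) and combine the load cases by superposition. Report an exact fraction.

y(48/5) = 70888/1171875 m

Load 1 — uniform load w=-15 kN/m over full span:
  y_1 = -wx(L³-2Lx²+x³)/(24EI) = -(-15)·(48/5)·(16³-2·16·(48/5)²+(48/5)³)/(24·200000) = 23808/390625 m
Load 2 — applied couple M₀=3 kN·m at a=32/5 m (b=L-a=48/5):
  y_2 = (M₀x³/(6L)-M₀(x-a)²/2+C₁x)/EI  [x>a] with C₁=M₀(3b²-L²)/(6L)=16/25 = (3·(48/5)³/(6·16)-3·((48/5)-(32/5))²/2+(16/25)·(48/5))/200000 = 36/390625 m
Load 3 — applied couple M₀=14 kN·m at a=32/3 m (b=L-a=16/3):
  y_3 = (M₀x³/(6L)+C₁x)/EI  [x≤a] with C₁=M₀(3b²-L²)/(6L)=-224/9 = (14·(48/5)³/(6·16)+(-224/9)·(48/5))/200000 = -644/1171875 m
Superposition: y = Σ y_i = 70888/1171875 m ≈ 0.060491 m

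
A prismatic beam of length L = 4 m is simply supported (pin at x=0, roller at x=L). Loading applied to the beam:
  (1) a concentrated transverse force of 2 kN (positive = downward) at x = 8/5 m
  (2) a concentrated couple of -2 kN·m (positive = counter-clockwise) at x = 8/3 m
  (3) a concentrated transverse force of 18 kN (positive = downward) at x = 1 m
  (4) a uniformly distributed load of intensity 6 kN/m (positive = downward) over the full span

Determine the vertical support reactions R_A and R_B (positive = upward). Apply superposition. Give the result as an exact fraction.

R_A = 131/5 kN, R_B = 89/5 kN

Load 1 — point force P=2 kN at a=8/5 m (b=L-a=12/5):
  R_A = Pb/L = 2·(12/5)/4 = 6/5 kN
  R_B = Pa/L = 2·(8/5)/4 = 4/5 kN
Load 2 — applied couple M₀=-2 kN·m at a=8/3 m (b=L-a=4/3):
  R_A = M₀/L = (-2)/4 = -1/2 kN
  R_B = -M₀/L = -(-2)/4 = 1/2 kN
Load 3 — point force P=18 kN at a=1 m (b=L-a=3):
  R_A = Pb/L = 18·3/4 = 27/2 kN
  R_B = Pa/L = 18·1/4 = 9/2 kN
Load 4 — uniform load w=6 kN/m over full span:
  R_A = wL/2 = 6·4/2 = 12 kN
  R_B = wL/2 = 6·4/2 = 12 kN
Superposition: R_A = 131/5 kN, R_B = 89/5 kN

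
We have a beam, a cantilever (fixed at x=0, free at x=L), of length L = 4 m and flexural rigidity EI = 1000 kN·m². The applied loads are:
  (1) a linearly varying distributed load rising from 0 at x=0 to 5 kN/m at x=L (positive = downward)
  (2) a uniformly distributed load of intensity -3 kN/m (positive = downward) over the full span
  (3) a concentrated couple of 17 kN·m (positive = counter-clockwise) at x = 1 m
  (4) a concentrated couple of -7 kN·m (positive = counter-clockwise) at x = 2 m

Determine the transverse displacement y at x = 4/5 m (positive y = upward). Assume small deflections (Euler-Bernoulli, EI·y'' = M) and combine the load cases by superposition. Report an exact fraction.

y(4/5) = 2606/1171875 m

Load 1 — triangular load w₀=5 kN/m (0→w₀ over full span):
  y_1 = (w₀Lx³/12-w₀L²x²/6-w₀x⁵/(120L))/EI = (5·4·(4/5)³/12-5·4²·(4/5)²/6-5·(4/5)⁵/(120·4))/1000 = -9004/1171875 m
Load 2 — uniform load w=-3 kN/m over full span:
  y_2 = -wx²(x²-4Lx+6L²)/(24EI) = -(-3)·(4/5)²·((4/5)²-4·4·(4/5)+6·4²)/(24·1000) = 524/78125 m
Load 3 — applied couple M₀=17 kN·m at a=1 m (b=L-a=3):
  y_3 = M₀x²/(2EI)  [x≤a] = 17·(4/5)²/(2·1000) = 17/3125 m
Load 4 — applied couple M₀=-7 kN·m at a=2 m (b=L-a=2):
  y_4 = M₀x²/(2EI)  [x≤a] = (-7)·(4/5)²/(2·1000) = -7/3125 m
Superposition: y = Σ y_i = 2606/1171875 m ≈ 0.002224 m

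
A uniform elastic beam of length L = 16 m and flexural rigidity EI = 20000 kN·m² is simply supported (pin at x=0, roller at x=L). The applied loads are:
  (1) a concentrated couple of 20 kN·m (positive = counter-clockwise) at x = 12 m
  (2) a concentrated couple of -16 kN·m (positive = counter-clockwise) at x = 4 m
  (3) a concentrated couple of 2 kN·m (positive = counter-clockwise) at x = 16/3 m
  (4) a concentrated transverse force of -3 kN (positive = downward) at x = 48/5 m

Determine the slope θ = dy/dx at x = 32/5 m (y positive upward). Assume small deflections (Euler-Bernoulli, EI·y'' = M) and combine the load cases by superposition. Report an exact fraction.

Load 1 — applied couple M₀=20 kN·m at a=12 m (b=L-a=4):
  θ_1 = (M₀x²/(2L)+C₁)/EI  [x≤a] with C₁=M₀(3b²-L²)/(6L)=-130/3 = (20·(32/5)²/(2·16)+(-130/3))/20000 = -133/150000 rad
Load 2 — applied couple M₀=-16 kN·m at a=4 m (b=L-a=12):
  θ_2 = (M₀x²/(2L)-M₀(x-a)+C₁)/EI  [x>a] with C₁=M₀(3b²-L²)/(6L)=-88/3 = ((-16)·(32/5)²/(2·16)-(-16)·((32/5)-4)+(-88/3))/20000 = -107/187500 rad
Load 3 — applied couple M₀=2 kN·m at a=16/3 m (b=L-a=32/3):
  θ_3 = (M₀x²/(2L)-M₀(x-a)+C₁)/EI  [x>a] with C₁=M₀(3b²-L²)/(6L)=16/9 = (2·(32/5)²/(2·16)-2·((32/5)-(16/3))+(16/9))/20000 = 31/281250 rad
Load 4 — point force P=-3 kN at a=48/5 m (b=L-a=32/5):
  θ_4 = -Pb(L²-b²-3x²)/(6LEI)  [x≤a] = -(-3)·(32/5)·(16²-(32/5)²-3·(32/5)²)/(6·16·20000) = 72/78125 rad
Superposition: θ = Σ θ_i = -4787/11250000 rad ≈ -0.000426 rad

θ(32/5) = -4787/11250000 rad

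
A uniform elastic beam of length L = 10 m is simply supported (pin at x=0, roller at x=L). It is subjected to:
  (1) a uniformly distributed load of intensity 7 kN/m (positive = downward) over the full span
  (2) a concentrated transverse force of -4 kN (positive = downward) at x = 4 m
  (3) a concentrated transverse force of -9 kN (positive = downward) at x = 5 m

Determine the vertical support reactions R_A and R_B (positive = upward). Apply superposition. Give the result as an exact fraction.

Load 1 — uniform load w=7 kN/m over full span:
  R_A = wL/2 = 7·10/2 = 35 kN
  R_B = wL/2 = 7·10/2 = 35 kN
Load 2 — point force P=-4 kN at a=4 m (b=L-a=6):
  R_A = Pb/L = (-4)·6/10 = -12/5 kN
  R_B = Pa/L = (-4)·4/10 = -8/5 kN
Load 3 — point force P=-9 kN at a=5 m (b=L-a=5):
  R_A = Pb/L = (-9)·5/10 = -9/2 kN
  R_B = Pa/L = (-9)·5/10 = -9/2 kN
Superposition: R_A = 281/10 kN, R_B = 289/10 kN

R_A = 281/10 kN, R_B = 289/10 kN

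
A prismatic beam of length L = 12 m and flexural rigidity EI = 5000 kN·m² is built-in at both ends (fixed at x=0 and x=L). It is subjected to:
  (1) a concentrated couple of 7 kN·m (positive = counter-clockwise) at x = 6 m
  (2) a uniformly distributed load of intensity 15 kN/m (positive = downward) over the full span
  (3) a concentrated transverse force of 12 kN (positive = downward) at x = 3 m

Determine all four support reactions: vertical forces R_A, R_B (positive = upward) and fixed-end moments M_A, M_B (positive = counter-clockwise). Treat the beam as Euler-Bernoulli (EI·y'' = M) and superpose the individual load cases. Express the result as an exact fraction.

Load 1 — applied couple M₀=7 kN·m at a=6 m (b=L-a=6):
  R_A = 6M₀ab/L³ = 6·7·6·6/12³ = 7/8 kN
  M_A = M₀b(2a-b)/L² = 7·6·(2·6-6)/12² = 7/4 kN·m
  R_B = -6M₀ab/L³ = -6·7·6·6/12³ = -7/8 kN
  M_B = M₀a(2b-a)/L² = 7·6·(2·6-6)/12² = 7/4 kN·m
Load 2 — uniform load w=15 kN/m over full span:
  R_A = wL/2 = 15·12/2 = 90 kN
  M_A = wL²/12 = 15·12²/12 = 180 kN·m
  R_B = wL/2 = 15·12/2 = 90 kN
  M_B = -wL²/12 = -15·12²/12 = -180 kN·m
Load 3 — point force P=12 kN at a=3 m (b=L-a=9):
  R_A = Pb²(3a+b)/L³ = 12·9²·(3·3+9)/12³ = 81/8 kN
  M_A = Pab²/L² = 12·3·9²/12² = 81/4 kN·m
  R_B = Pa²(a+3b)/L³ = 12·3²·(3+3·9)/12³ = 15/8 kN
  M_B = -Pa²b/L² = -12·3²·9/12² = -27/4 kN·m
Superposition: R_A = 101 kN, M_A = 202 kN·m, R_B = 91 kN, M_B = -185 kN·m

R_A = 101 kN, M_A = 202 kN·m, R_B = 91 kN, M_B = -185 kN·m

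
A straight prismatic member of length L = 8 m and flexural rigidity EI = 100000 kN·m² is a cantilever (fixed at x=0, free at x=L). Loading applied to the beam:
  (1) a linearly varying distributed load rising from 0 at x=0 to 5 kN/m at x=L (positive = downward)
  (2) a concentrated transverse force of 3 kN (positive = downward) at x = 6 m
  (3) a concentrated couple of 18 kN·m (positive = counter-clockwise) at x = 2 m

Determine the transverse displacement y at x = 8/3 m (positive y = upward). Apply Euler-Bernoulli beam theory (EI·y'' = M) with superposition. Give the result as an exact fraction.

Load 1 — triangular load w₀=5 kN/m (0→w₀ over full span):
  y_1 = (w₀Lx³/12-w₀L²x²/6-w₀x⁵/(120L))/EI = (5·8·(8/3)³/12-5·8²·(8/3)²/6-5·(8/3)⁵/(120·8))/100000 = -7216/2278125 m
Load 2 — point force P=3 kN at a=6 m (b=L-a=2):
  y_2 = -Px²(3a-x)/(6EI)  [x≤a] = -3·(8/3)²·(3·6-(8/3))/(6·100000) = -46/84375 m
Load 3 — applied couple M₀=18 kN·m at a=2 m (b=L-a=6):
  y_3 = M₀a(2x-a)/(2EI)  [x>a] = 18·2·(2·(8/3)-2)/(2·100000) = 3/5000 m
Superposition: y = Σ y_i = -56729/18225000 m ≈ -0.003113 m

y(8/3) = -56729/18225000 m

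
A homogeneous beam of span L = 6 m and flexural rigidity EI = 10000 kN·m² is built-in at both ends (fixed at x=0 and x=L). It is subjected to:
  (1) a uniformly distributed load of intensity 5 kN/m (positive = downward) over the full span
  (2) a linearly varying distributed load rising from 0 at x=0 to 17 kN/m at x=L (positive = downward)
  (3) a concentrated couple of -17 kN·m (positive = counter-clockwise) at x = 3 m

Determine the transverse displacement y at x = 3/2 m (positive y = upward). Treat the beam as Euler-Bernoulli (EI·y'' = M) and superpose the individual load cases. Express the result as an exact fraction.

Load 1 — uniform load w=5 kN/m over full span:
  y_1 = -wx²(L-x)²/(24EI) = -5·(3/2)²·(6-(3/2))²/(24·10000) = -243/256000 m
Load 2 — triangular load w₀=17 kN/m (0→w₀ over full span):
  y_2 = -w₀x²(L-x)²(x+2L)/(120LEI) = -17·(3/2)²·(6-(3/2))²·((3/2)+2·6)/(120·6·10000) = -37179/25600000 m
Load 3 — applied couple M₀=-17 kN·m at a=3 m (b=L-a=3):
  y_3 = (R_Ax³/6 - M_Ax²/2)/EI  [x≤a] with R_A=-17/4, M_A=-17/4 = ((-17/4)·(3/2)³/6 - (-17/4)·(3/2)²/2)/10000 = 153/640000 m
Superposition: y = Σ y_i = -55359/25600000 m ≈ -0.002162 m

y(3/2) = -55359/25600000 m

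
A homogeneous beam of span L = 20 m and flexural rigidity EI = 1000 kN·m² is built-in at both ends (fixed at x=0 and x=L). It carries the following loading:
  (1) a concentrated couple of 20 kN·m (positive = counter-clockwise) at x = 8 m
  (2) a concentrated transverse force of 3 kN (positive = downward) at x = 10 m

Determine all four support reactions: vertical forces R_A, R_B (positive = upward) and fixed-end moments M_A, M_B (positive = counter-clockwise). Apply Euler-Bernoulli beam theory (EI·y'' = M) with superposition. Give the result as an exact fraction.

Load 1 — applied couple M₀=20 kN·m at a=8 m (b=L-a=12):
  R_A = 6M₀ab/L³ = 6·20·8·12/20³ = 36/25 kN
  M_A = M₀b(2a-b)/L² = 20·12·(2·8-12)/20² = 12/5 kN·m
  R_B = -6M₀ab/L³ = -6·20·8·12/20³ = -36/25 kN
  M_B = M₀a(2b-a)/L² = 20·8·(2·12-8)/20² = 32/5 kN·m
Load 2 — point force P=3 kN at a=10 m (b=L-a=10):
  R_A = Pb²(3a+b)/L³ = 3·10²·(3·10+10)/20³ = 3/2 kN
  M_A = Pab²/L² = 3·10·10²/20² = 15/2 kN·m
  R_B = Pa²(a+3b)/L³ = 3·10²·(10+3·10)/20³ = 3/2 kN
  M_B = -Pa²b/L² = -3·10²·10/20² = -15/2 kN·m
Superposition: R_A = 147/50 kN, M_A = 99/10 kN·m, R_B = 3/50 kN, M_B = -11/10 kN·m

R_A = 147/50 kN, M_A = 99/10 kN·m, R_B = 3/50 kN, M_B = -11/10 kN·m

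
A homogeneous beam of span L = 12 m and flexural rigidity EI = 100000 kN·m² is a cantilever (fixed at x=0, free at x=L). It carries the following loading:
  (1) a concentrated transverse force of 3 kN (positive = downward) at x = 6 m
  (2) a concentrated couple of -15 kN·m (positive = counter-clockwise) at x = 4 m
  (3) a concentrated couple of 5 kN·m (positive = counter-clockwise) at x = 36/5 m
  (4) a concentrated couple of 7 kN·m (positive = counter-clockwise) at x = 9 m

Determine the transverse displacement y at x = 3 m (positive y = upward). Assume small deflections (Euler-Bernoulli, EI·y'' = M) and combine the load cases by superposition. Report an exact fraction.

y(3) = -81/100000 m

Load 1 — point force P=3 kN at a=6 m (b=L-a=6):
  y_1 = -Px²(3a-x)/(6EI)  [x≤a] = -3·3²·(3·6-3)/(6·100000) = -27/40000 m
Load 2 — applied couple M₀=-15 kN·m at a=4 m (b=L-a=8):
  y_2 = M₀x²/(2EI)  [x≤a] = (-15)·3²/(2·100000) = -27/40000 m
Load 3 — applied couple M₀=5 kN·m at a=36/5 m (b=L-a=24/5):
  y_3 = M₀x²/(2EI)  [x≤a] = 5·3²/(2·100000) = 9/40000 m
Load 4 — applied couple M₀=7 kN·m at a=9 m (b=L-a=3):
  y_4 = M₀x²/(2EI)  [x≤a] = 7·3²/(2·100000) = 63/200000 m
Superposition: y = Σ y_i = -81/100000 m ≈ -0.000810 m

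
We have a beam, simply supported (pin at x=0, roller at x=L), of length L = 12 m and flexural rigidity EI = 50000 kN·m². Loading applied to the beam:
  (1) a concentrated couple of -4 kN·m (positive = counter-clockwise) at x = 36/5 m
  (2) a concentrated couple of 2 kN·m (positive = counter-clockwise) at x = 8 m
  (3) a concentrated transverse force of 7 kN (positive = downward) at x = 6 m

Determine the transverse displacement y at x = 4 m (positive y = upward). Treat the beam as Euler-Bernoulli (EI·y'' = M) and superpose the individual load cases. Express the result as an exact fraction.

y(4) = -11839/2812500 m

Load 1 — applied couple M₀=-4 kN·m at a=36/5 m (b=L-a=24/5):
  y_1 = (M₀x³/(6L)+C₁x)/EI  [x≤a] with C₁=M₀(3b²-L²)/(6L)=104/25 = ((-4)·4³/(6·12)+(104/25)·4)/50000 = 184/703125 m
Load 2 — applied couple M₀=2 kN·m at a=8 m (b=L-a=4):
  y_2 = (M₀x³/(6L)+C₁x)/EI  [x≤a] with C₁=M₀(3b²-L²)/(6L)=-8/3 = (2·4³/(6·12)+(-8/3)·4)/50000 = -1/5625 m
Load 3 — point force P=7 kN at a=6 m (b=L-a=6):
  y_3 = -Pbx(L²-b²-x²)/(6LEI)  [x≤a] = -7·6·4·(12²-6²-4²)/(6·12·50000) = -161/37500 m
Superposition: y = Σ y_i = -11839/2812500 m ≈ -0.004209 m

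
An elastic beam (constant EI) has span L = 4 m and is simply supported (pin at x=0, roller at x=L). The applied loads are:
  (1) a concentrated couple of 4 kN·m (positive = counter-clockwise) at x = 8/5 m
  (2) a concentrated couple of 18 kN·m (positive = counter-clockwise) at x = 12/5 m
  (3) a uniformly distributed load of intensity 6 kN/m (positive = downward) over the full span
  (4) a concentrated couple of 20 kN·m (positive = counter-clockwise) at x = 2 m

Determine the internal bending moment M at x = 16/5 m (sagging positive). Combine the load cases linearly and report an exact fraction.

M(16/5) = -18/25 kN·m

Load 1 — applied couple M₀=4 kN·m at a=8/5 m (b=L-a=12/5):
  M_1 = M₀x/L - M₀  [x>a] = 4·(16/5)/4 - 4 = -4/5 kN·m
Load 2 — applied couple M₀=18 kN·m at a=12/5 m (b=L-a=8/5):
  M_2 = M₀x/L - M₀  [x>a] = 18·(16/5)/4 - 18 = -18/5 kN·m
Load 3 — uniform load w=6 kN/m over full span:
  M_3 = wx(L-x)/2 = 6·(16/5)·(4-(16/5))/2 = 192/25 kN·m
Load 4 — applied couple M₀=20 kN·m at a=2 m (b=L-a=2):
  M_4 = M₀x/L - M₀  [x>a] = 20·(16/5)/4 - 20 = -4 kN·m
Superposition: M = Σ M_i = -18/25 kN·m ≈ -0.720000 kN·m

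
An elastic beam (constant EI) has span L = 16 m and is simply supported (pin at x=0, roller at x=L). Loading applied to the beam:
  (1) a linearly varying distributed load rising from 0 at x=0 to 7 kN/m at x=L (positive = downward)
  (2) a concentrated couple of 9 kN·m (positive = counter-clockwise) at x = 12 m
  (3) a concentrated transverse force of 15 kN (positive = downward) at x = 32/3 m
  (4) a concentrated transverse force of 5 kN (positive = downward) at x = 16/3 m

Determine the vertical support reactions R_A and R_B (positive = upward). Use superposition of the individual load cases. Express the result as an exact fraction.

Load 1 — triangular load w₀=7 kN/m (0→w₀ over full span):
  R_A = w₀L/6 = 7·16/6 = 56/3 kN
  R_B = w₀L/3 = 7·16/3 = 112/3 kN
Load 2 — applied couple M₀=9 kN·m at a=12 m (b=L-a=4):
  R_A = M₀/L = 9/16 kN
  R_B = -M₀/L = -9/16 kN
Load 3 — point force P=15 kN at a=32/3 m (b=L-a=16/3):
  R_A = Pb/L = 15·(16/3)/16 = 5 kN
  R_B = Pa/L = 15·(32/3)/16 = 10 kN
Load 4 — point force P=5 kN at a=16/3 m (b=L-a=32/3):
  R_A = Pb/L = 5·(32/3)/16 = 10/3 kN
  R_B = Pa/L = 5·(16/3)/16 = 5/3 kN
Superposition: R_A = 441/16 kN, R_B = 775/16 kN

R_A = 441/16 kN, R_B = 775/16 kN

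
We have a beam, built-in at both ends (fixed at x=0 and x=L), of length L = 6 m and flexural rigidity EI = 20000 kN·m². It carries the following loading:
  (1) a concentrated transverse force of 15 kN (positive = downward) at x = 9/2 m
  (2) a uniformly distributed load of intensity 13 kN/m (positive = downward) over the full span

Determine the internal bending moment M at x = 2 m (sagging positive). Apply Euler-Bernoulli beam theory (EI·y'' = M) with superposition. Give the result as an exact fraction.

M(2) = 431/32 kN·m

Load 1 — point force P=15 kN at a=9/2 m (b=L-a=3/2):
  M_1 = Pb²(3a+b)x/L³ - Pab²/L²  [x≤a] = 15·(3/2)²·(3·(9/2)+(3/2))·2/6³ - 15·(9/2)·(3/2)²/6² = 15/32 kN·m
Load 2 — uniform load w=13 kN/m over full span:
  M_2 = wLx/2 - wL²/12 - wx²/2 = 13·6·2/2 - 13·6²/12 - 13·2²/2 = 13 kN·m
Superposition: M = Σ M_i = 431/32 kN·m ≈ 13.468750 kN·m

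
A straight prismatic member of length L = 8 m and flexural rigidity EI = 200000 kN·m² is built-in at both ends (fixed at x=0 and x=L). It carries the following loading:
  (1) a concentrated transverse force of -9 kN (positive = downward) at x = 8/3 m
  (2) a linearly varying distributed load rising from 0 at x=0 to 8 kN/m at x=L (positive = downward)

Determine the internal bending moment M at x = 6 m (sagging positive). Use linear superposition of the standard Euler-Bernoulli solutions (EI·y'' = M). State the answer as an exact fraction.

Load 1 — point force P=-9 kN at a=8/3 m (b=L-a=16/3):
  M_1 = Pa²(a+3b)(L-x)/L³ - Pa²b/L²  [x>a] = (-9)·(8/3)²·((8/3)+3·(16/3))·(8-6)/8³ - (-9)·(8/3)²·(16/3)/8² = 2/3 kN·m
Load 2 — triangular load w₀=8 kN/m (0→w₀ over full span):
  M_2 = 3w₀Lx/20 - w₀L²/30 - w₀x³/(6L) = 3·8·8·6/20 - 8·8²/30 - 8·6³/(6·8) = 68/15 kN·m
Superposition: M = Σ M_i = 26/5 kN·m ≈ 5.200000 kN·m

M(6) = 26/5 kN·m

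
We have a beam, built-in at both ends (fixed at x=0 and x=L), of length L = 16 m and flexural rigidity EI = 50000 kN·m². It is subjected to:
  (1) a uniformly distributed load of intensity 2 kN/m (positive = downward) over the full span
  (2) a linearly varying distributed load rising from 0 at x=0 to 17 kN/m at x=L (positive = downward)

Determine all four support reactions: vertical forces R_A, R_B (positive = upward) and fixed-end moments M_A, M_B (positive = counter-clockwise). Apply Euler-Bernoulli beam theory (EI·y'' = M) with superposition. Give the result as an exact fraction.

Load 1 — uniform load w=2 kN/m over full span:
  R_A = wL/2 = 2·16/2 = 16 kN
  M_A = wL²/12 = 2·16²/12 = 128/3 kN·m
  R_B = wL/2 = 2·16/2 = 16 kN
  M_B = -wL²/12 = -2·16²/12 = -128/3 kN·m
Load 2 — triangular load w₀=17 kN/m (0→w₀ over full span):
  R_A = 3w₀L/20 = 3·17·16/20 = 204/5 kN
  M_A = w₀L²/30 = 17·16²/30 = 2176/15 kN·m
  R_B = 7w₀L/20 = 7·17·16/20 = 476/5 kN
  M_B = -w₀L²/20 = -17·16²/20 = -1088/5 kN·m
Superposition: R_A = 284/5 kN, M_A = 2816/15 kN·m, R_B = 556/5 kN, M_B = -3904/15 kN·m

R_A = 284/5 kN, M_A = 2816/15 kN·m, R_B = 556/5 kN, M_B = -3904/15 kN·m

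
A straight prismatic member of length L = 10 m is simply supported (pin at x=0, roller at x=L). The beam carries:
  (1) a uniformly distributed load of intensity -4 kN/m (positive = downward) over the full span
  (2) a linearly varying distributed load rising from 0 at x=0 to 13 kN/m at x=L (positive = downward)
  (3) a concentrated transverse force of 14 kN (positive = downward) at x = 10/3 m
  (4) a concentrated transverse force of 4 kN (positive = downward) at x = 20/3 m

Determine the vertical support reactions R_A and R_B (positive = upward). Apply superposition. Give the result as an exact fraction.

R_A = 37/3 kN, R_B = 92/3 kN

Load 1 — uniform load w=-4 kN/m over full span:
  R_A = wL/2 = (-4)·10/2 = -20 kN
  R_B = wL/2 = (-4)·10/2 = -20 kN
Load 2 — triangular load w₀=13 kN/m (0→w₀ over full span):
  R_A = w₀L/6 = 13·10/6 = 65/3 kN
  R_B = w₀L/3 = 13·10/3 = 130/3 kN
Load 3 — point force P=14 kN at a=10/3 m (b=L-a=20/3):
  R_A = Pb/L = 14·(20/3)/10 = 28/3 kN
  R_B = Pa/L = 14·(10/3)/10 = 14/3 kN
Load 4 — point force P=4 kN at a=20/3 m (b=L-a=10/3):
  R_A = Pb/L = 4·(10/3)/10 = 4/3 kN
  R_B = Pa/L = 4·(20/3)/10 = 8/3 kN
Superposition: R_A = 37/3 kN, R_B = 92/3 kN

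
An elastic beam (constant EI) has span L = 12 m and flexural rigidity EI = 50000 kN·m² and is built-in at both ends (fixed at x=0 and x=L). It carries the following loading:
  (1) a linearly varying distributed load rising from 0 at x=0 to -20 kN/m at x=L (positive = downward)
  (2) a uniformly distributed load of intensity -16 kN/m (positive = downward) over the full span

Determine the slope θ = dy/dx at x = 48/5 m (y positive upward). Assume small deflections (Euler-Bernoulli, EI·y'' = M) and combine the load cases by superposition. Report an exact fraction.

θ(48/5) = -576/78125 rad

Load 1 — triangular load w₀=-20 kN/m (0→w₀ over full span):
  θ_1 = -w₀(2x(L-x)(L-2x)(x+2L)+x²(L-x)²)/(120LEI) = -(-20)·(2·(48/5)·(12-(48/5))·(12-2·(48/5))·((48/5)+2·12)+(48/5)²·(12-(48/5))²)/(120·12·50000) = -1152/390625 rad
Load 2 — uniform load w=-16 kN/m over full span:
  θ_2 = -wx(L-x)(L-2x)/(12EI) = -(-16)·(48/5)·(12-(48/5))·(12-2·(48/5))/(12·50000) = -1728/390625 rad
Superposition: θ = Σ θ_i = -576/78125 rad ≈ -0.007373 rad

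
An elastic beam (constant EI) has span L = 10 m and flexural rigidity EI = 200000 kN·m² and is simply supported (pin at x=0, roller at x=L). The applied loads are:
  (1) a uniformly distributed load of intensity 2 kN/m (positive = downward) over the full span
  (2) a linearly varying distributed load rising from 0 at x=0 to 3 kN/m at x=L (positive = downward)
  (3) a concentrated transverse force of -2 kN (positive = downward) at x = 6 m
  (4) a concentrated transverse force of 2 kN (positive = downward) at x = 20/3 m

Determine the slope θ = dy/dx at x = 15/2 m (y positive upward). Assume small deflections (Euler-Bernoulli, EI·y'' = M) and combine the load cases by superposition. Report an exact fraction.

Load 1 — uniform load w=2 kN/m over full span:
  θ_1 = -w(L³-6Lx²+4x³)/(24EI) = -2·(10³-6·10·(15/2)²+4·(15/2)³)/(24·200000) = 11/38400 rad
Load 2 — triangular load w₀=3 kN/m (0→w₀ over full span):
  θ_2 = -w₀(7L⁴-30L²x²+15x⁴)/(360LEI) = -3·(7·10⁴-30·10²·(15/2)²+15·(15/2)⁴)/(360·10·200000) = 1313/6144000 rad
Load 3 — point force P=-2 kN at a=6 m (b=L-a=4):
  θ_3 = -Pa(2L²-6Lx+3x²+a²)/(6LEI)  [x>a] = -(-2)·6·(2·10²-6·10·(15/2)+3·(15/2)²+6²)/(6·10·200000) = -181/4000000 rad
Load 4 — point force P=2 kN at a=20/3 m (b=L-a=10/3):
  θ_4 = -Pa(2L²-6Lx+3x²+a²)/(6LEI)  [x>a] = -2·(20/3)·(2·10²-6·10·(15/2)+3·(15/2)²+(20/3)²)/(6·10·200000) = 53/1296000 rad
Superposition: θ = Σ θ_i = 10281071/20736000000 rad ≈ 0.000496 rad

θ(15/2) = 10281071/20736000000 rad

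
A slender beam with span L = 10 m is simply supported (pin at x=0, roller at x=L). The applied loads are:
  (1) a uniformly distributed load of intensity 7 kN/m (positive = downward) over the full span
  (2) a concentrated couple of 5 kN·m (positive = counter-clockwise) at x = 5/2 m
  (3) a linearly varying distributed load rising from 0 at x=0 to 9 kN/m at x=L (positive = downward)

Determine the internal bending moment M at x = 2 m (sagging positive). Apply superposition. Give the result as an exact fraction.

M(2) = 429/5 kN·m

Load 1 — uniform load w=7 kN/m over full span:
  M_1 = wx(L-x)/2 = 7·2·(10-2)/2 = 56 kN·m
Load 2 — applied couple M₀=5 kN·m at a=5/2 m (b=L-a=15/2):
  M_2 = M₀x/L  [x≤a] = 5·2/10 = 1 kN·m
Load 3 — triangular load w₀=9 kN/m (0→w₀ over full span):
  M_3 = w₀Lx/6 - w₀x³/(6L) = 9·10·2/6 - 9·2³/(6·10) = 144/5 kN·m
Superposition: M = Σ M_i = 429/5 kN·m ≈ 85.800000 kN·m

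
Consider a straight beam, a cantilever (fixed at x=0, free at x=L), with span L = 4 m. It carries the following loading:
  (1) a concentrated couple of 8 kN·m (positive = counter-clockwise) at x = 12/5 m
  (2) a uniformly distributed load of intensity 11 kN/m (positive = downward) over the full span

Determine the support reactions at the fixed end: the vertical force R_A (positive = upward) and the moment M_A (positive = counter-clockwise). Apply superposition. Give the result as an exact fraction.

Load 1 — applied couple M₀=8 kN·m at a=12/5 m (b=L-a=8/5):
  R_A = 0 kN
  M_A = -M₀ = -8 kN·m
Load 2 — uniform load w=11 kN/m over full span:
  R_A = wL = 11·4 = 44 kN
  M_A = wL²/2 = 11·4²/2 = 88 kN·m
Superposition: R_A = 44 kN, M_A = 80 kN·m

R_A = 44 kN, M_A = 80 kN·m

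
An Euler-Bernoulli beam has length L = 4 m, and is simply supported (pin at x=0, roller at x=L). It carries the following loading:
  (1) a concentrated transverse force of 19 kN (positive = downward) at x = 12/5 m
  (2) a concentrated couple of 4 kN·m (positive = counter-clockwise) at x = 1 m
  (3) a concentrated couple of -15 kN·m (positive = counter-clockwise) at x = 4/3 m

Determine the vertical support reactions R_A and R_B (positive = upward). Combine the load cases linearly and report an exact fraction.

Load 1 — point force P=19 kN at a=12/5 m (b=L-a=8/5):
  R_A = Pb/L = 19·(8/5)/4 = 38/5 kN
  R_B = Pa/L = 19·(12/5)/4 = 57/5 kN
Load 2 — applied couple M₀=4 kN·m at a=1 m (b=L-a=3):
  R_A = M₀/L = 4/4 = 1 kN
  R_B = -M₀/L = -4/4 = -1 kN
Load 3 — applied couple M₀=-15 kN·m at a=4/3 m (b=L-a=8/3):
  R_A = M₀/L = (-15)/4 = -15/4 kN
  R_B = -M₀/L = -(-15)/4 = 15/4 kN
Superposition: R_A = 97/20 kN, R_B = 283/20 kN

R_A = 97/20 kN, R_B = 283/20 kN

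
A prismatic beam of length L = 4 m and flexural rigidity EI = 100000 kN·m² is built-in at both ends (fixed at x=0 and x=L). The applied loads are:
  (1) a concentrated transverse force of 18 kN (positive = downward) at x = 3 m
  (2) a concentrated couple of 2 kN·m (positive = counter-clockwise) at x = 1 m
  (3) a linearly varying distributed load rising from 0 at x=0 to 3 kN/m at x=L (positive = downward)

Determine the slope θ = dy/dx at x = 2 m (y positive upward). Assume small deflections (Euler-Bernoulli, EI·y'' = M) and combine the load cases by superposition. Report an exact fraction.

θ(2) = -27/2000000 rad

Load 1 — point force P=18 kN at a=3 m (b=L-a=1):
  θ_1 = -Pb²x(2aL-(3a+b)x)/(2L³EI)  [x≤a] = -18·1²·2·(2·3·4-(3·3+1)·2)/(2·4³·100000) = -9/800000 rad
Load 2 — applied couple M₀=2 kN·m at a=1 m (b=L-a=3):
  θ_2 = (R_Ax²/2 - M_Ax - M₀(x-a))/EI  [x>a] with R_A=9/16, M_A=-3/8 = ((9/16)·2²/2 - (-3/8)·2 - 2·(2-1))/100000 = -1/800000 rad
Load 3 — triangular load w₀=3 kN/m (0→w₀ over full span):
  θ_3 = -w₀(2x(L-x)(L-2x)(x+2L)+x²(L-x)²)/(120LEI) = -3·(2·2·(4-2)·(4-2·2)·(2+2·4)+2²·(4-2)²)/(120·4·100000) = -1/1000000 rad
Superposition: θ = Σ θ_i = -27/2000000 rad ≈ -0.000013 rad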